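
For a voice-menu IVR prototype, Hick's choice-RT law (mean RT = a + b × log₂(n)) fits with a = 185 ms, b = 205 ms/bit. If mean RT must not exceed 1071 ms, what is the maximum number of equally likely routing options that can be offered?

205·log₂ n ≤ 1071 − 185 = 886, giving log₂ n ≤ 4.3220 and n ≤ 20.000. The largest whole number is 20.

20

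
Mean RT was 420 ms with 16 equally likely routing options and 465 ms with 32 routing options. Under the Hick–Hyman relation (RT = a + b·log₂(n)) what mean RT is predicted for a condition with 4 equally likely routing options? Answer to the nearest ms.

Fit slope and intercept:
  b = (465 − 420) / (log₂ 32 − log₂ 16) = 45 / (5 − 4) = 45 ms/bit
  a = 420 − 45 × 4 = 240 ms
Then RT(4) = 240 + 45 × log₂ 4 = 240 + 45 × 2 ≈ 330.000 ms.

330 ms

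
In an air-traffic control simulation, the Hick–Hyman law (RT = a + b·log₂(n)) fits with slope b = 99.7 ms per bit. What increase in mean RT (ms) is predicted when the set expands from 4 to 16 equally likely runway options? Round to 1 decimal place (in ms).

199.4 ms

ΔRT = (a + b log₂ n₂) − (a + b log₂ n₁) = b·(log₂ n₂ − log₂ n₁).
log₂(16) − log₂(4) = log₂(16/4) = log₂(4) = 2.
ΔRT = 99.7 × 2.0000 = 199.400 ms.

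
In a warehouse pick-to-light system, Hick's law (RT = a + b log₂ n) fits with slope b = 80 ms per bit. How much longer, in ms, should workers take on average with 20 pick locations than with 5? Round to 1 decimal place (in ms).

160.0 ms

The intercept a cancels: ΔRT = b·(log₂ n₂ − log₂ n₁) = b·log₂(n₂/n₁).
log₂(20) − log₂(5) = log₂(20/5) = log₂(4) = 2.
ΔRT = 80 × 2.0000 = 160.000 ms.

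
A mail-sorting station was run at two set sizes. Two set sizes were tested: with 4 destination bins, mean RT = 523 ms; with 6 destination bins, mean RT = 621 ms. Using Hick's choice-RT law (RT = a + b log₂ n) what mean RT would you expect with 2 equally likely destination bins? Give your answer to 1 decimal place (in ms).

RT is linear in log₂ n, so two points fix the line:
  b = (621 − 523) / (log₂ 6 − log₂ 4) = 98 / (2.5850 − 2) = 167.532 ms/bit
  a = 523 − 167.532 × 2 = 187.936 ms
Then RT(2) = 187.936 + 167.532 × log₂ 2 = 187.936 + 167.532 × 1 ≈ 355.468 ms.

355.5 ms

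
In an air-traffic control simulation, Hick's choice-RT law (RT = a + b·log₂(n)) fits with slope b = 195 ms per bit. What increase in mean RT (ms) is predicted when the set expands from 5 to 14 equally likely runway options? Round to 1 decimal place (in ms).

The intercept a cancels: ΔRT = b·(log₂ n₂ − log₂ n₁) = b·log₂(n₂/n₁).
log₂(14) − log₂(5) = 3.8074 − 2.3219 = 1.4854.
ΔRT = 195 × 1.4854 = 289.658 ms.

289.7 ms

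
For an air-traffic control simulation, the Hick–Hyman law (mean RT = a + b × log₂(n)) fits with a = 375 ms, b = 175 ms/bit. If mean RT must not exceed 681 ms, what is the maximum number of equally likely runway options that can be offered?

3

Information budget: (681 − 375)/175 = 1.7486 bits, so n ≤ 2^1.7486 = 3.360 → at most 3.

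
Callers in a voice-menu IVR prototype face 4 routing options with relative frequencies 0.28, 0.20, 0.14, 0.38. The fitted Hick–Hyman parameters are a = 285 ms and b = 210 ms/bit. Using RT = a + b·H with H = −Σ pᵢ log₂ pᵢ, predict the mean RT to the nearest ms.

Entropy contributions −pᵢ log₂ pᵢ: 0.5142, 0.4644, 0.3971, 0.5305; sum H = 1.9062 bits.
RT = a + bH = 285 + 210·1.9062 = 685.30 ms.

685 ms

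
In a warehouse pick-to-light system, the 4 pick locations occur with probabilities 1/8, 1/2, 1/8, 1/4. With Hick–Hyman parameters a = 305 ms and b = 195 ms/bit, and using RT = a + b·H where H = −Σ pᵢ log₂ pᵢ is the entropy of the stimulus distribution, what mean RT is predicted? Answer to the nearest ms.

646 ms

Each term −pᵢ log₂ pᵢ: 0.125·3 + 0.5·1 + 0.125·3 + 0.25·2; summed, H = 1.750 bits.
Mean RT = a + bH = 305 + 195·1.750 = 646.25 ms.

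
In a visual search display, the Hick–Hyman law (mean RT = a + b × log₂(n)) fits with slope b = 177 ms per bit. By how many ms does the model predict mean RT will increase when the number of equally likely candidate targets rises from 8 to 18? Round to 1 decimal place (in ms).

The intercept a cancels: ΔRT = b·(log₂ n₂ − log₂ n₁) = b·log₂(n₂/n₁).
log₂(18) − log₂(8) = 4.1699 − 3 = 1.1699.
ΔRT = 177 × 1.1699 = 207.077 ms.

207.1 ms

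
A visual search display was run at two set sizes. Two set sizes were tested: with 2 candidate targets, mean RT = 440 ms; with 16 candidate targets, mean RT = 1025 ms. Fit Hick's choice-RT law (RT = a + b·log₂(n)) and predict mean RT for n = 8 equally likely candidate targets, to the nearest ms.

With log₂ n on the abscissa the relation is linear; from the two conditions:
  b = (1025 − 440) / (log₂ 16 − log₂ 2) = 585 / (4 − 1) = 195 ms/bit
  a = 440 − 195 × 1 = 245 ms
Then RT(8) = 245 + 195 × log₂ 8 = 245 + 195 × 3 ≈ 830.000 ms.

830 ms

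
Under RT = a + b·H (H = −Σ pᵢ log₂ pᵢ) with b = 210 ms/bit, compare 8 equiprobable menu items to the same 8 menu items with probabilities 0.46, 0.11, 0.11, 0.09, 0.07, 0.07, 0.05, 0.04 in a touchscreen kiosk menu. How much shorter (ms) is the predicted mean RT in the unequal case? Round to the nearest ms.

112 ms

Equiprobable entropy H₀ = log₂ 8 = 3.0000 bits.
Skewed entropy H = −Σ pᵢ log₂ pᵢ = 2.4675 bits.
ΔRT = b·(H₀ − H) = 210 × 0.5325 = 111.82 ms.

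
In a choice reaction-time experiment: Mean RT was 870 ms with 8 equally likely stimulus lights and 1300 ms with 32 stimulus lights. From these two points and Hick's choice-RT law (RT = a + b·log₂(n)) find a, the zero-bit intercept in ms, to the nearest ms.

225 ms

The slope on a log₂ axis is (1300 − 870) / (5 − 3) = 215 ms/bit.
Intercept: a = 870 − 215·log₂(8) = 225.000 ms.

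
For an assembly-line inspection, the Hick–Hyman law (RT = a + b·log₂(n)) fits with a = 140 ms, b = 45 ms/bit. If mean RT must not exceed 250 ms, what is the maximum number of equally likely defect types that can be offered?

Information budget: (250 − 140)/45 = 2.4444 bits, so n ≤ 2^2.4444 = 5.443 → at most 5.

5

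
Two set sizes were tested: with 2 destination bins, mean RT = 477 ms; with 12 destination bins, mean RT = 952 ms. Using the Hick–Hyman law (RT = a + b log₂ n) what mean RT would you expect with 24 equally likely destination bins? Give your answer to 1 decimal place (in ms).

RT is linear in log₂ n, so two points fix the line:
  b = (952 − 477) / (log₂ 12 − log₂ 2) = 475 / (3.5850 − 1) = 183.755 ms/bit
  a = 477 − 183.755 × 1 = 293.245 ms
Then RT(24) = 293.245 + 183.755 × log₂ 24 = 293.245 + 183.755 × 4.5850 ≈ 1135.755 ms.

1135.8 ms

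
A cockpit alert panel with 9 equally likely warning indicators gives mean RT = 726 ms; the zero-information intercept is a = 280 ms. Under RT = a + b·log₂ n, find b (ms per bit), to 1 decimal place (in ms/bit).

b = (726 − 280) / log₂(9) = 446 / 3.1699 = 140.697 ms/bit.

140.7 ms/bit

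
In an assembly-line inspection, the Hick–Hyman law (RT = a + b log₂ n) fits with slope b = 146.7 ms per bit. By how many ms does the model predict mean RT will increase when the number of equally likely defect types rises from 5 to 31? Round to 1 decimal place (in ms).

The intercept a cancels: ΔRT = b·(log₂ n₂ − log₂ n₁) = b·log₂(n₂/n₁).
log₂(31) − log₂(5) = 4.9542 − 2.3219 = 2.6323.
ΔRT = 146.7 × 2.6323 = 386.154 ms.

386.2 ms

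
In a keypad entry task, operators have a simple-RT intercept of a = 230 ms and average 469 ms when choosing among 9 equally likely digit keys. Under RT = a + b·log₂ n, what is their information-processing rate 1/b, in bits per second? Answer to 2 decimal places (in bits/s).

13.26 bits/s

b = (469 − 230)/log₂ 9 = 239/3.1699 = 75.396 ms per bit = 0.07540 s/bit; the reciprocal is 13.263 bits/s.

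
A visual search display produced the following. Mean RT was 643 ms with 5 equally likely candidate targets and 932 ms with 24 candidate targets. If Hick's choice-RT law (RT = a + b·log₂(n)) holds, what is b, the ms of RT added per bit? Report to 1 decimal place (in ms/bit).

Slope: b = (932 − 643) / (log₂ 24 − log₂ 5) = 289/2.2630 = 127.705 ms/bit.

127.7 ms/bit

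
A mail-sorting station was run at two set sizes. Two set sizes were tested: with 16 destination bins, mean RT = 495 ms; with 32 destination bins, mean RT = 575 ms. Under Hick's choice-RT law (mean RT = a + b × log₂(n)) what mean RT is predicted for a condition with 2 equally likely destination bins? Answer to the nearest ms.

255 ms

Solve the two-equation system in a and b:
  b = (575 − 495) / (log₂ 32 − log₂ 16) = 80 / (5 − 4) = 80 ms/bit
  a = 495 − 80 × 4 = 175 ms
Then RT(2) = 175 + 80 × log₂ 2 = 175 + 80 × 1 ≈ 255.000 ms.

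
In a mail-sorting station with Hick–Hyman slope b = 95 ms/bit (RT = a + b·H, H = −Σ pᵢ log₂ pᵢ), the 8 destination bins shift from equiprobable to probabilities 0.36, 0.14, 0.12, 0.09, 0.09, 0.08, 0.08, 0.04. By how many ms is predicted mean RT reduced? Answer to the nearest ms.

30 ms

The RT saving is b·ΔH. Equiprobable H₀ = log₂(8) = 3.0000 bits; with the given probabilities H = 2.6889 bits.
b·(H₀ − H) = 95 × (3.0000 − 2.6889) = 29.56 ms.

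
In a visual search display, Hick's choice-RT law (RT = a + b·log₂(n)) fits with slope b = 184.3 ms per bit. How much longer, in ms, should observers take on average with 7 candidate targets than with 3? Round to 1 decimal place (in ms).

Only the slope matters, since a is common to both: ΔRT = b·log₂(n₂/n₁).
log₂(7) − log₂(3) = 2.8074 − 1.5850 = 1.2224.
ΔRT = 184.3 × 1.2224 = 225.287 ms.

225.3 ms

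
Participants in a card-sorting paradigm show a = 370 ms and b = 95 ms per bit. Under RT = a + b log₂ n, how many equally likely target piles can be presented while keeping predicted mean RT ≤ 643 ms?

Set 370 + 95·log₂ n ≤ 643 → log₂ n ≤ (643 − 370)/95 = 2.8737.
So n ≤ 2^2.8737 = 7.329; the largest integer n is 7.

7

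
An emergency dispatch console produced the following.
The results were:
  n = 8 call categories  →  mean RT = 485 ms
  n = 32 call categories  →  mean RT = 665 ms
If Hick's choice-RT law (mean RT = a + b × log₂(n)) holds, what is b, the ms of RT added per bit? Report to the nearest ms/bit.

Slope: b = (665 − 485) / (log₂ 32 − log₂ 8) = 180/2.0000 = 90 ms/bit.

90 ms/bit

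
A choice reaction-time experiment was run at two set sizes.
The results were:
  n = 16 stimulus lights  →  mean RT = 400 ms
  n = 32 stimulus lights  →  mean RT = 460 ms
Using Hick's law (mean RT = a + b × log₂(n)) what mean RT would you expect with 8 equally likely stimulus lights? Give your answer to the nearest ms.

Fit slope and intercept:
  b = (460 − 400) / (log₂ 32 − log₂ 16) = 60 / (5 − 4) = 60 ms/bit
  a = 400 − 60 × 4 = 160 ms
Then RT(8) = 160 + 60 × log₂ 8 = 160 + 60 × 3 ≈ 340.000 ms.

340 ms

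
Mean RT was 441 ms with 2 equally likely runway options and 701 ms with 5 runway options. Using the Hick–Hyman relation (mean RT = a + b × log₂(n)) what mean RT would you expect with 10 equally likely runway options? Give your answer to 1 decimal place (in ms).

Solve the two-equation system in a and b:
  b = (701 − 441) / (log₂ 5 − log₂ 2) = 260 / (2.3219 − 1) = 196.682 ms/bit
  a = 441 − 196.682 × 1 = 244.318 ms
Then RT(10) = 244.318 + 196.682 × log₂ 10 = 244.318 + 196.682 × 3.3219 ≈ 897.682 ms.

897.7 ms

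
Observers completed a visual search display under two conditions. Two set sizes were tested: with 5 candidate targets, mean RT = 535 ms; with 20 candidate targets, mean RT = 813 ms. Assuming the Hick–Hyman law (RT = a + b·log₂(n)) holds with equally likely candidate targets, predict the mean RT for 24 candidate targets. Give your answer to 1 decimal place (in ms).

Solve the two-equation system in a and b:
  b = (813 − 535) / (log₂ 20 − log₂ 5) = 278 / (4.3219 − 2.3219) = 139.000 ms/bit
  a = 535 − 139.000 × 2.3219 = 212.252 ms
Then RT(24) = 212.252 + 139.000 × log₂ 24 = 212.252 + 139.000 × 4.5850 ≈ 849.562 ms.

849.6 ms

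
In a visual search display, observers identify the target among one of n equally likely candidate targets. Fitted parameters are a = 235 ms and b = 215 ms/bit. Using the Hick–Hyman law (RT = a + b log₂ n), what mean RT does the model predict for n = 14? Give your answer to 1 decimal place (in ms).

1053.6 ms

log₂(14) = 3.8074 bits, so RT = 235 + 215 × 3.8074 ≈ 1053.581 ms.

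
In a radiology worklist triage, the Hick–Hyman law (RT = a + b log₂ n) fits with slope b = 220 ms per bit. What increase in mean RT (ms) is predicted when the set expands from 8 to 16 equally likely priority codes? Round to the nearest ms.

ΔRT = (a + b log₂ n₂) − (a + b log₂ n₁) = b·(log₂ n₂ − log₂ n₁).
log₂(16) − log₂(8) = log₂(16/8) = log₂(2) = 1.
ΔRT = 220 × 1.0000 = 220.000 ms.

220 ms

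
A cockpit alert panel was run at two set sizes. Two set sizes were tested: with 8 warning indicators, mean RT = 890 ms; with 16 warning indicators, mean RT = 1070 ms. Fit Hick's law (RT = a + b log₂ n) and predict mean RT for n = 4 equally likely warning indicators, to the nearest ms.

710 ms

With log₂ n on the abscissa the relation is linear; from the two conditions:
  b = (1070 − 890) / (log₂ 16 − log₂ 8) = 180 / (4 − 3) = 180 ms/bit
  a = 890 − 180 × 3 = 350 ms
Then RT(4) = 350 + 180 × log₂ 4 = 350 + 180 × 2 ≈ 710.000 ms.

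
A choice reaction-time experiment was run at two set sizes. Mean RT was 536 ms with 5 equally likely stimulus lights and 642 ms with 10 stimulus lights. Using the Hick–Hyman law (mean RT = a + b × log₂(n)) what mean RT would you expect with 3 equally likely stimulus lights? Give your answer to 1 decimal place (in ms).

With log₂ n on the abscissa the relation is linear; from the two conditions:
  b = (642 − 536) / (log₂ 10 − log₂ 5) = 106 / (3.3219 − 2.3219) = 106.000 ms/bit
  a = 536 − 106.000 × 2.3219 = 289.876 ms
Then RT(3) = 289.876 + 106.000 × log₂ 3 = 289.876 + 106.000 × 1.5850 ≈ 457.882 ms.

457.9 ms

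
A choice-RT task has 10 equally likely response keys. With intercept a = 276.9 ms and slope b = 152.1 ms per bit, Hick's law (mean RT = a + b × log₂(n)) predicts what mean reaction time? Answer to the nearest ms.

log₂(10) = 3.3219 bits, so RT = 276.9 + 152.1 × 3.3219 ≈ 782.165 ms.

782 ms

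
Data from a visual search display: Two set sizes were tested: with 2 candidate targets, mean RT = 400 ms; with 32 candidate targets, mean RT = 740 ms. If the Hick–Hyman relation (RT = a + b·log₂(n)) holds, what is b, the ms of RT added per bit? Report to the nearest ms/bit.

85 ms/bit

Slope: b = (740 − 400) / (log₂ 32 − log₂ 2) = 340/4.0000 = 85 ms/bit.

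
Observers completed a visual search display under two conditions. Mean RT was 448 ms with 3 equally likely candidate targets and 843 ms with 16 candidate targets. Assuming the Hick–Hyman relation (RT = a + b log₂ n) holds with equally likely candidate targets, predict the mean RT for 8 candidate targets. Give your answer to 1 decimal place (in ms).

679.4 ms

Solve the two-equation system in a and b:
  b = (843 − 448) / (log₂ 16 − log₂ 3) = 395 / (4 − 1.5850) = 163.559 ms/bit
  a = 448 − 163.559 × 1.5850 = 188.766 ms
Then RT(8) = 188.766 + 163.559 × log₂ 8 = 188.766 + 163.559 × 3 ≈ 679.441 ms.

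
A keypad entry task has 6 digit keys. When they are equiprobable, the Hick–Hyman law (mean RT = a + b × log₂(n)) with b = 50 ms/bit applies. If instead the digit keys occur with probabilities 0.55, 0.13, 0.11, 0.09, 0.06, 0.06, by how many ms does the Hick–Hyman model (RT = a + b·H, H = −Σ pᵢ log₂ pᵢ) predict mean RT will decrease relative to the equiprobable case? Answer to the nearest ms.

The RT saving is b·ΔH. Equiprobable H₀ = log₂(6) = 2.5850 bits; with the given probabilities H = 2.0070 bits.
b·(H₀ − H) = 50 × (2.5850 − 2.0070) = 28.90 ms.

29 ms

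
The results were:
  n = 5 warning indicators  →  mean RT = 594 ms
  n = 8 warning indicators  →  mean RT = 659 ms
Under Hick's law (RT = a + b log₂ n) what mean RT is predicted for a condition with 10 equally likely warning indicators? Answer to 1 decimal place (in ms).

RT is linear in log₂ n, so two points fix the line:
  b = (659 − 594) / (log₂ 8 − log₂ 5) = 65 / (3 − 2.3219) = 95.860 ms/bit
  a = 594 − 95.860 × 2.3219 = 371.420 ms
Then RT(10) = 371.420 + 95.860 × log₂ 10 = 371.420 + 95.860 × 3.3219 ≈ 689.860 ms.

689.9 ms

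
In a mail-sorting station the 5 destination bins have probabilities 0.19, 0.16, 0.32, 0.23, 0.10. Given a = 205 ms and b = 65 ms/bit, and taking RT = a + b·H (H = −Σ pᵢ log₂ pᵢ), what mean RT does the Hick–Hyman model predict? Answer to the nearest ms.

350 ms

Entropy contributions −pᵢ log₂ pᵢ: 0.4552, 0.4230, 0.5260, 0.4877, 0.3322; sum H = 2.2241 bits.
RT = a + bH = 205 + 65·2.2241 = 349.57 ms.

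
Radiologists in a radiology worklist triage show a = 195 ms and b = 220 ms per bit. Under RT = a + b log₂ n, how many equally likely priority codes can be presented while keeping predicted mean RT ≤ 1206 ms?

24

Information budget: (1206 − 195)/220 = 4.5955 bits, so n ≤ 2^4.5955 = 24.175 → at most 24.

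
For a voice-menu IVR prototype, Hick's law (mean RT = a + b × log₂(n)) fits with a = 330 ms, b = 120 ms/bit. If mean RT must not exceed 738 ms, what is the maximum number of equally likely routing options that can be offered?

10

Set 330 + 120·log₂ n ≤ 738 → log₂ n ≤ (738 − 330)/120 = 3.4000.
So n ≤ 2^3.4000 = 10.556; the largest integer n is 10.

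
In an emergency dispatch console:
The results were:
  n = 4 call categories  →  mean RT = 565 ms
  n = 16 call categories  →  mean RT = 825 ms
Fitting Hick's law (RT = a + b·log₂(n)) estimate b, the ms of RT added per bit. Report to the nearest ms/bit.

130 ms/bit

Slope: b = (825 − 565) / (log₂ 16 − log₂ 4) = 260/2.0000 = 130 ms/bit.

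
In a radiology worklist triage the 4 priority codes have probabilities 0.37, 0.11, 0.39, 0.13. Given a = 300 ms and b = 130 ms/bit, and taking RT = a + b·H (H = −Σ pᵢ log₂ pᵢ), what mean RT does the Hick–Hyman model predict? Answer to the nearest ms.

H = 0.37·log₂(1/0.37) + 0.11·log₂(1/0.11) + 0.39·log₂(1/0.39) + 0.13·log₂(1/0.13) = 1.7935 bits.
RT = 300 + 130 × 1.7935 = 533.15 ms.

533 ms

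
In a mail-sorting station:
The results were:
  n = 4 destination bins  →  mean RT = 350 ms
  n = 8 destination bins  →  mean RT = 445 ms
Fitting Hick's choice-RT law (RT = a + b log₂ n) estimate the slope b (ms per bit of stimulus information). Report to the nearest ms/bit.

95 ms/bit

The slope on a log₂ axis is (445 − 350) / (3 − 2) = 95 ms/bit.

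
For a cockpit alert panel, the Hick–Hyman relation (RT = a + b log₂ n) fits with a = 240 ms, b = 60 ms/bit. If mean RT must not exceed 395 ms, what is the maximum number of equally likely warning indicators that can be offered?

60·log₂ n ≤ 395 − 240 = 155, giving log₂ n ≤ 2.5833 and n ≤ 5.993. The largest whole number is 5.

5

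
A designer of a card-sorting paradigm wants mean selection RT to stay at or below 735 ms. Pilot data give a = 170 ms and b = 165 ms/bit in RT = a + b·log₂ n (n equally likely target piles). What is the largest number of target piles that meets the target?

Information budget: (735 − 170)/165 = 3.4242 bits, so n ≤ 2^3.4242 = 10.735 → at most 10.

10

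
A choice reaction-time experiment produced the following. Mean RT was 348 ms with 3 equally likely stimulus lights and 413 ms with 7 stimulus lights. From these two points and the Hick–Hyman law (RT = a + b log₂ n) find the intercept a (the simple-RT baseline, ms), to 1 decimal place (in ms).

263.7 ms

b = (RT₂ − RT₁)/(log₂ n₂ − log₂ n₁) = (413 − 348)/(2.8074 − 1.5850) = 53.174 ms/bit.
a = RT₁ − b·log₂ n₁ = 348 − 53.174 × 1.5850 = 263.721 ms.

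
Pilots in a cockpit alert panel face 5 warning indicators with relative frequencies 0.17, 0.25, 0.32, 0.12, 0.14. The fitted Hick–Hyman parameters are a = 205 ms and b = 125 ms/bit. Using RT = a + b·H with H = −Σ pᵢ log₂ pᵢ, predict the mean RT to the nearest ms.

483 ms

Entropy contributions −pᵢ log₂ pᵢ: 0.4346, 0.5000, 0.5260, 0.3671, 0.3971; sum H = 2.2248 bits.
RT = a + bH = 205 + 125·2.2248 = 483.10 ms.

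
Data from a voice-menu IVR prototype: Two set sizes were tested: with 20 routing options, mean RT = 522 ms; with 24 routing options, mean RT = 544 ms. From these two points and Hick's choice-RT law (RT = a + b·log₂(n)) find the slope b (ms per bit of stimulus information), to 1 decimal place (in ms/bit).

b = (RT₂ − RT₁)/(log₂ n₂ − log₂ n₁) = (544 − 522)/(4.5850 − 4.3219) = 83.639 ms/bit.

83.6 ms/bit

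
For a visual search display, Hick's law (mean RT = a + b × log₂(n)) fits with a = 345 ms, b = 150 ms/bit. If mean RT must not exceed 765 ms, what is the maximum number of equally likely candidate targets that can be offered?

Information budget: (765 − 345)/150 = 2.8000 bits, so n ≤ 2^2.8000 = 6.964 → at most 6.

6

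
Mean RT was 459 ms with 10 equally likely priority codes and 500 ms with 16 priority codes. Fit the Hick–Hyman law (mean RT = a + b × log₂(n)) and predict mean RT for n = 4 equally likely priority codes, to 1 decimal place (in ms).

With log₂ n on the abscissa the relation is linear; from the two conditions:
  b = (500 − 459) / (log₂ 16 − log₂ 10) = 41 / (4 − 3.3219) = 60.466 ms/bit
  a = 459 − 60.466 × 3.3219 = 258.138 ms
Then RT(4) = 258.138 + 60.466 × log₂ 4 = 258.138 + 60.466 × 2 ≈ 379.069 ms.

379.1 ms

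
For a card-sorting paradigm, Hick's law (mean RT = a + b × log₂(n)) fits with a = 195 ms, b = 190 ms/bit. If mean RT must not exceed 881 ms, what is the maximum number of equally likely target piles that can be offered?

12

Information budget: (881 − 195)/190 = 3.6105 bits, so n ≤ 2^3.6105 = 12.215 → at most 12.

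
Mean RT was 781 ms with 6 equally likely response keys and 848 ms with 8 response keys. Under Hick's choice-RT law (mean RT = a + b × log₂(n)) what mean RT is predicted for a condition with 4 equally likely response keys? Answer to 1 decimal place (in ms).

Solve the two-equation system in a and b:
  b = (848 − 781) / (log₂ 8 − log₂ 6) = 67 / (3 − 2.5850) = 161.431 ms/bit
  a = 781 − 161.431 × 2.5850 = 363.706 ms
Then RT(4) = 363.706 + 161.431 × log₂ 4 = 363.706 + 161.431 × 2 ≈ 686.569 ms.

686.6 ms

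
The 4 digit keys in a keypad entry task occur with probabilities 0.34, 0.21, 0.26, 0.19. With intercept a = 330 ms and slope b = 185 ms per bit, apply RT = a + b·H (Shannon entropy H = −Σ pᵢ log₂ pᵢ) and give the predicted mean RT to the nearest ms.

Entropy contributions −pᵢ log₂ pᵢ: 0.5292, 0.4728, 0.5053, 0.4552; sum H = 1.9625 bits.
RT = a + bH = 330 + 185·1.9625 = 693.06 ms.

693 ms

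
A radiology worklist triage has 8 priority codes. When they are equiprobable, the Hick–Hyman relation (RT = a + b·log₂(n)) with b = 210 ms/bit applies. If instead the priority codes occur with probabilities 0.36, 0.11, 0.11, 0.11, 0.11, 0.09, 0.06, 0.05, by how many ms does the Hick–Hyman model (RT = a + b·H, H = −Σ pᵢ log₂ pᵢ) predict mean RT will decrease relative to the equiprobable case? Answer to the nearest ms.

62 ms

The RT saving is b·ΔH. Equiprobable H₀ = log₂(8) = 3.0000 bits; with the given probabilities H = 2.7040 bits.
b·(H₀ − H) = 210 × (3.0000 − 2.7040) = 62.15 ms.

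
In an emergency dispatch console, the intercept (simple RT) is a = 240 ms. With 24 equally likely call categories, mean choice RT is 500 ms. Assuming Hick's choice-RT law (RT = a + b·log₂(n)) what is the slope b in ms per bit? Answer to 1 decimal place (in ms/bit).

56.7 ms/bit

b = (500 − 240) / log₂(24) = 260 / 4.5850 = 56.707 ms/bit.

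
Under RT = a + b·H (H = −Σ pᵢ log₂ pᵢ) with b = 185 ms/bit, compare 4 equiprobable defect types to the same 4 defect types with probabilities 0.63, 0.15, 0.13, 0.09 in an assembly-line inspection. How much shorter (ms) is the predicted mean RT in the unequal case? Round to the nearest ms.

88 ms

The RT saving is b·ΔH. Equiprobable H₀ = log₂(4) = 2.0000 bits; with the given probabilities H = 1.5258 bits.
b·(H₀ − H) = 185 × (2.0000 − 1.5258) = 87.73 ms.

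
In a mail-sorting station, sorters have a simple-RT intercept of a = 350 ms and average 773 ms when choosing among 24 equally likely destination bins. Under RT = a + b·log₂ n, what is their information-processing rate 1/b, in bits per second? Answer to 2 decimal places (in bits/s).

10.84 bits/s

b = (773 − 350)/log₂ 24 = 423/4.5850 = 92.258 ms per bit = 0.09226 s/bit; the reciprocal is 10.839 bits/s.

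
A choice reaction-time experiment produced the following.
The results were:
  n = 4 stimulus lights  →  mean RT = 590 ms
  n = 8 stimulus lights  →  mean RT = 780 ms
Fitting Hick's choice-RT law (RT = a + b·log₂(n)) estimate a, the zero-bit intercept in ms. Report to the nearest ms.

Slope: b = (780 − 590) / (log₂ 8 − log₂ 4) = 190/1.0000 = 190 ms/bit.
Intercept: a = 590 − 190·log₂(4) = 210.000 ms.

210 ms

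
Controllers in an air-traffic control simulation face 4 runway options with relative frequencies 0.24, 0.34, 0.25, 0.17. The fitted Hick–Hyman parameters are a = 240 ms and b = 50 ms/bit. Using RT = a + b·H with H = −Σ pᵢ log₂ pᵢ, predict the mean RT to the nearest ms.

338 ms

Entropy contributions −pᵢ log₂ pᵢ: 0.4941, 0.5292, 0.5000, 0.4346; sum H = 1.9579 bits.
RT = a + bH = 240 + 50·1.9579 = 337.89 ms.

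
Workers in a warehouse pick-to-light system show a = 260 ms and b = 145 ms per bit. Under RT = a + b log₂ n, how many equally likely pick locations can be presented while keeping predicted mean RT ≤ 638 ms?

Information budget: (638 − 260)/145 = 2.6069 bits, so n ≤ 2^2.6069 = 6.092 → at most 6.

6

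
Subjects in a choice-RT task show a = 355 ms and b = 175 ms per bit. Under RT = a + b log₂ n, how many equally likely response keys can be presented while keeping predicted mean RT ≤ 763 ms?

Set 355 + 175·log₂ n ≤ 763 → log₂ n ≤ (763 − 355)/175 = 2.3314.
So n ≤ 2^2.3314 = 5.033; the largest integer n is 5.

5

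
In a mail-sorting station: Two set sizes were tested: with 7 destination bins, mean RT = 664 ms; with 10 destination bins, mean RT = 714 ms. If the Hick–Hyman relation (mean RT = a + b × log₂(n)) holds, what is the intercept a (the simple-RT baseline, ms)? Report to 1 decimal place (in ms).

Slope: b = (714 − 664) / (log₂ 10 − log₂ 7) = 50/0.5146 = 97.168 ms/bit.
Intercept: a = 664 − 97.168·log₂(7) = 391.215 ms.

391.2 ms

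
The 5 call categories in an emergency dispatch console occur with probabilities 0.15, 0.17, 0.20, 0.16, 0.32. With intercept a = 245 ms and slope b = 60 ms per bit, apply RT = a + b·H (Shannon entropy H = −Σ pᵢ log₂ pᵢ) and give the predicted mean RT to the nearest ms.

381 ms

Entropy contributions −pᵢ log₂ pᵢ: 0.4105, 0.4346, 0.4644, 0.4230, 0.5260; sum H = 2.2586 bits.
RT = a + bH = 245 + 60·2.2586 = 380.51 ms.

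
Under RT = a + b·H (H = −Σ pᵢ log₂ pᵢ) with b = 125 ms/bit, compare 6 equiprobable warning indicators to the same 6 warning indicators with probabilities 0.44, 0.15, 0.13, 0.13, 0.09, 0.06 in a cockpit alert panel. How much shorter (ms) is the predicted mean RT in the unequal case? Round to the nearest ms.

The RT saving is b·ΔH. Equiprobable H₀ = log₂(6) = 2.5850 bits; with the given probabilities H = 2.2532 bits.
b·(H₀ − H) = 125 × (2.5850 − 2.2532) = 41.47 ms.

41 ms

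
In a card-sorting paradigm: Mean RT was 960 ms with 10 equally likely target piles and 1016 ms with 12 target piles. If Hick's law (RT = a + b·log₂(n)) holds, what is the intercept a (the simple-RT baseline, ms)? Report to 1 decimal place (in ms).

252.8 ms

b = (RT₂ − RT₁)/(log₂ n₂ − log₂ n₁) = (1016 − 960)/(3.5850 − 3.3219) = 212.900 ms/bit.
Intercept: a = 960 − 212.900·log₂(10) = 252.762 ms.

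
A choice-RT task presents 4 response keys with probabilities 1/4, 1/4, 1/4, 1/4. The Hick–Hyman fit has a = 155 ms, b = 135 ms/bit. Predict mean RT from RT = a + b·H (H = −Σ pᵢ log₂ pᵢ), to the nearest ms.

H = −Σ pᵢ log₂ pᵢ = 0.25·2 + 0.25·2 + 0.25·2 + 0.25·2 = 2.000 bits.
RT = 155 + 135 × 2.000 = 425.00 ms.

425 ms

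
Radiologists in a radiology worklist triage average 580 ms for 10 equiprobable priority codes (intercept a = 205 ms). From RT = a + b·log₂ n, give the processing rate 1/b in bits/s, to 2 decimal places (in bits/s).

Choice component = 580 − 205 = 375 ms over log₂(10) = 3.3219 bits.
b = 375 / 3.3219 = 112.886 ms/bit, so 1/b = 8.858 bits/s.

8.86 bits/s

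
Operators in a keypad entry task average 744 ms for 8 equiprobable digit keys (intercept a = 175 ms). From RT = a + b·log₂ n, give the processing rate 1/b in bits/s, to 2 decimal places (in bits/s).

b = (744 − 175)/log₂ 8 = 569/3 = 189.667 ms per bit = 0.18967 s/bit; the reciprocal is 5.272 bits/s.

5.27 bits/s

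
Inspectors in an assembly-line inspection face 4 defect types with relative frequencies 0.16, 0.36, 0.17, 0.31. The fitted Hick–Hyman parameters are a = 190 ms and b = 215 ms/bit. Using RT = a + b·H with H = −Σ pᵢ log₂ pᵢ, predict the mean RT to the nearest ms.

601 ms

H = 0.16·log₂(1/0.16) + 0.36·log₂(1/0.36) + 0.17·log₂(1/0.17) + 0.31·log₂(1/0.31) = 1.9120 bits.
RT = 190 + 215 × 1.9120 = 601.08 ms.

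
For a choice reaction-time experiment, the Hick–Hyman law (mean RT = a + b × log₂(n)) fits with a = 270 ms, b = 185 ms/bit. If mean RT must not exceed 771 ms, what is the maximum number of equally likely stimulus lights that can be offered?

6

185·log₂ n ≤ 771 − 270 = 501, giving log₂ n ≤ 2.7081 and n ≤ 6.535. The largest whole number is 6.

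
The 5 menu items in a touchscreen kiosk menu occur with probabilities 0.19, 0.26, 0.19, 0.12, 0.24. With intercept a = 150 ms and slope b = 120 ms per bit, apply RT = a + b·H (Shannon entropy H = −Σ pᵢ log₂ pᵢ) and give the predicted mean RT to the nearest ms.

H = 0.19·log₂(1/0.19) + 0.26·log₂(1/0.26) + 0.19·log₂(1/0.19) + 0.12·log₂(1/0.12) + 0.24·log₂(1/0.24) = 2.2769 bits.
RT = 150 + 120 × 2.2769 = 423.23 ms.

423 ms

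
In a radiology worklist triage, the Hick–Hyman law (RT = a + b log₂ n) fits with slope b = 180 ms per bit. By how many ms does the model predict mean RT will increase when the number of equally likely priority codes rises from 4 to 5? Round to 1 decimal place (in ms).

ΔRT = (a + b log₂ n₂) − (a + b log₂ n₁) = b·(log₂ n₂ − log₂ n₁).
log₂(5) − log₂(4) = 2.3219 − 2 = 0.3219.
ΔRT = 180 × 0.3219 = 57.947 ms.

57.9 ms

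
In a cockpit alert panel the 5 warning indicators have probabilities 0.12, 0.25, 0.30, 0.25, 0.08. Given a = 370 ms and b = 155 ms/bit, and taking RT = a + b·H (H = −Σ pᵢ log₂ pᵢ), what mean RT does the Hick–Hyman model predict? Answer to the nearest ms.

H = 0.12·log₂(1/0.12) + 0.25·log₂(1/0.25) + 0.30·log₂(1/0.30) + 0.25·log₂(1/0.25) + 0.08·log₂(1/0.08) = 2.1797 bits.
RT = 370 + 155 × 2.1797 = 707.85 ms.

708 ms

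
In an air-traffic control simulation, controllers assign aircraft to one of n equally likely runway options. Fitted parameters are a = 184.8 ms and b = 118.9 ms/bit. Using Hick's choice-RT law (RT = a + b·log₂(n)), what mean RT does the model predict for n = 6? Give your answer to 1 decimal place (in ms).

492.2 ms

log₂(6) = 2.5850 bits, so RT = 184.8 + 118.9 × 2.5850 ≈ 492.152 ms.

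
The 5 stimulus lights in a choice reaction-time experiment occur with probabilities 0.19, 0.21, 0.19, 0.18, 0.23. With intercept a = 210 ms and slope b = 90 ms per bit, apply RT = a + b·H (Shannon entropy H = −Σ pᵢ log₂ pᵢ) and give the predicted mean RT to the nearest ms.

418 ms

H = 0.19·log₂(1/0.19) + 0.21·log₂(1/0.21) + 0.19·log₂(1/0.19) + 0.18·log₂(1/0.18) + 0.23·log₂(1/0.23) = 2.3163 bits.
RT = 210 + 90 × 2.3163 = 418.46 ms.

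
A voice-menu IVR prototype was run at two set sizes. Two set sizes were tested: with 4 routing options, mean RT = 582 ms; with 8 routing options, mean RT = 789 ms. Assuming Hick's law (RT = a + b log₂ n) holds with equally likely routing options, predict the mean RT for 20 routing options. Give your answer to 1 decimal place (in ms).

1062.6 ms

Fit slope and intercept:
  b = (789 − 582) / (log₂ 8 − log₂ 4) = 207 / (3 − 2) = 207.000 ms/bit
  a = 582 − 207.000 × 2 = 168.000 ms
Then RT(20) = 168.000 + 207.000 × log₂ 20 = 168.000 + 207.000 × 4.3219 ≈ 1062.639 ms.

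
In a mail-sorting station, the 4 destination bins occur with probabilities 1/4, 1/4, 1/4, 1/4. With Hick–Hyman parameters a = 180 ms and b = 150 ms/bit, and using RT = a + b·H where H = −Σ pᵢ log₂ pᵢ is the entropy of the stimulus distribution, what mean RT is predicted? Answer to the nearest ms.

480 ms

H = −Σ pᵢ log₂ pᵢ = 0.25·2 + 0.25·2 + 0.25·2 + 0.25·2 = 2.000 bits.
RT = 180 + 150 × 2.000 = 480.00 ms.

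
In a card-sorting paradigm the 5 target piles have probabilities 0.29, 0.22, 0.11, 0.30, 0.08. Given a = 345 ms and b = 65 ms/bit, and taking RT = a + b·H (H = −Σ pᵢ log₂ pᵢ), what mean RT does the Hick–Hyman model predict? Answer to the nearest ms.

485 ms

Entropy contributions −pᵢ log₂ pᵢ: 0.5179, 0.4806, 0.3503, 0.5211, 0.2915; sum H = 2.1614 bits.
RT = a + bH = 345 + 65·2.1614 = 485.49 ms.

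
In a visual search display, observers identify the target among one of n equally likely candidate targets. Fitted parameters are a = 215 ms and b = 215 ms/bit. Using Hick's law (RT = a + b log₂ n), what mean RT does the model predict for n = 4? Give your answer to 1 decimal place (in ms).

log₂(4) = 2 bits, so RT = 215 + 215 × 2 ≈ 645.000 ms.

645.0 ms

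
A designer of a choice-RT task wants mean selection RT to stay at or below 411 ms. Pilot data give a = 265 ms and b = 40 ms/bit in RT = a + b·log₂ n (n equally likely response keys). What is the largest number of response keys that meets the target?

Set 265 + 40·log₂ n ≤ 411 → log₂ n ≤ (411 − 265)/40 = 3.6500.
So n ≤ 2^3.6500 = 12.553; the largest integer n is 12.

12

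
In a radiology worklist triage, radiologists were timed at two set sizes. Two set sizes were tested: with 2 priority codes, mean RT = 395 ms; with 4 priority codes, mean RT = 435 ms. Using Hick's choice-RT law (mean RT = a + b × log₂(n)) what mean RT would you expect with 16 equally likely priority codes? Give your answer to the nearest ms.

With log₂ n on the abscissa the relation is linear; from the two conditions:
  b = (435 − 395) / (log₂ 4 − log₂ 2) = 40 / (2 − 1) = 40 ms/bit
  a = 395 − 40 × 1 = 355 ms
Then RT(16) = 355 + 40 × log₂ 16 = 355 + 40 × 4 ≈ 515.000 ms.

515 ms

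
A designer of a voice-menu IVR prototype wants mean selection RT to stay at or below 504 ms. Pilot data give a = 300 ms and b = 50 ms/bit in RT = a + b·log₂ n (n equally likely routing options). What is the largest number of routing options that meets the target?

50·log₂ n ≤ 504 − 300 = 204, giving log₂ n ≤ 4.0800 and n ≤ 16.912. The largest whole number is 16.

16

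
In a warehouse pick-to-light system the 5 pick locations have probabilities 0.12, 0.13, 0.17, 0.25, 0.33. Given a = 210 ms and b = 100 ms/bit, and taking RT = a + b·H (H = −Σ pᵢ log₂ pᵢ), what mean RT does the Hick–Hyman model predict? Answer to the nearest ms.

431 ms

H = 0.12·log₂(1/0.12) + 0.13·log₂(1/0.13) + 0.17·log₂(1/0.17) + 0.25·log₂(1/0.25) + 0.33·log₂(1/0.33) = 2.2121 bits.
RT = 210 + 100 × 2.2121 = 431.21 ms.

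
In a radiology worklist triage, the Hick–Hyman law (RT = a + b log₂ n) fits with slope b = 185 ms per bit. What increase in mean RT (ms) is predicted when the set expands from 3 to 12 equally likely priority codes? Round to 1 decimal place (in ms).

370.0 ms

The intercept a cancels: ΔRT = b·(log₂ n₂ − log₂ n₁) = b·log₂(n₂/n₁).
log₂(12) − log₂(3) = log₂(12/3) = log₂(4) = 2.
ΔRT = 185 × 2.0000 = 370.000 ms.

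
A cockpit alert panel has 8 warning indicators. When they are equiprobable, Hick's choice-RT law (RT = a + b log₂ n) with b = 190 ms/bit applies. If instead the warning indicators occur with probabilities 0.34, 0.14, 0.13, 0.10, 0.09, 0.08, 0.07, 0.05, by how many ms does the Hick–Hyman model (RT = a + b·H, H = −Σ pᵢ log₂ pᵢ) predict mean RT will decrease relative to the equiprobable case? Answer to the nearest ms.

51 ms

The RT saving is b·ΔH. Equiprobable H₀ = log₂(8) = 3.0000 bits; with the given probabilities H = 2.7299 bits.
b·(H₀ − H) = 190 × (3.0000 − 2.7299) = 51.31 ms.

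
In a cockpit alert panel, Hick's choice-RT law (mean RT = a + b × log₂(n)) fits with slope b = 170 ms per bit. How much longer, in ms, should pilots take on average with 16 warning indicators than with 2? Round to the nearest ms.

ΔRT = (a + b log₂ n₂) − (a + b log₂ n₁) = b·(log₂ n₂ − log₂ n₁).
log₂(16) − log₂(2) = log₂(16/2) = log₂(8) = 3.
ΔRT = 170 × 3.0000 = 510.000 ms.

510 ms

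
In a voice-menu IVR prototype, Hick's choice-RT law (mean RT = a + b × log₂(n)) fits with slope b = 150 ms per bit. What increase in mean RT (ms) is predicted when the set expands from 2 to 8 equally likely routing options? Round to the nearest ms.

The intercept a cancels: ΔRT = b·(log₂ n₂ − log₂ n₁) = b·log₂(n₂/n₁).
log₂(8) − log₂(2) = log₂(8/2) = log₂(4) = 2.
ΔRT = 150 × 2.0000 = 300.000 ms.

300 ms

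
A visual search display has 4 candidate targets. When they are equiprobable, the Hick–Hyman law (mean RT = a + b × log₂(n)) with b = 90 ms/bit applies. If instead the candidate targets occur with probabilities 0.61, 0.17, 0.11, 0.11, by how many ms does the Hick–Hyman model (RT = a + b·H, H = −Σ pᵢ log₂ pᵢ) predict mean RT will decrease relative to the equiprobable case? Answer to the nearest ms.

39 ms

Equiprobable entropy H₀ = log₂ 4 = 2.0000 bits.
Skewed entropy H = −Σ pᵢ log₂ pᵢ = 1.5702 bits.
ΔRT = b·(H₀ − H) = 90 × 0.4298 = 38.69 ms.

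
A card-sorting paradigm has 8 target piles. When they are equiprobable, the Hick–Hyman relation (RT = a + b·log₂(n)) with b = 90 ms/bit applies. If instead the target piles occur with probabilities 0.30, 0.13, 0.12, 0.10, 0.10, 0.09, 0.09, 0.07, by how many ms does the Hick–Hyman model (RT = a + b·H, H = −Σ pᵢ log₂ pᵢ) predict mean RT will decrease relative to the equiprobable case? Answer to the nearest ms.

15 ms

Equiprobable entropy H₀ = log₂ 8 = 3.0000 bits.
Skewed entropy H = −Σ pᵢ log₂ pᵢ = 2.8290 bits.
ΔRT = b·(H₀ − H) = 90 × 0.1710 = 15.39 ms.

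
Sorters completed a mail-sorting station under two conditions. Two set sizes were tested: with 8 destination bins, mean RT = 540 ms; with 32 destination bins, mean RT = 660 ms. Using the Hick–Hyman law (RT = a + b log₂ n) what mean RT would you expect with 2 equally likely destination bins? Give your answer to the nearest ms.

Fit slope and intercept:
  b = (660 − 540) / (log₂ 32 − log₂ 8) = 120 / (5 − 3) = 60 ms/bit
  a = 540 − 60 × 3 = 360 ms
Then RT(2) = 360 + 60 × log₂ 2 = 360 + 60 × 1 ≈ 420.000 ms.

420 ms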